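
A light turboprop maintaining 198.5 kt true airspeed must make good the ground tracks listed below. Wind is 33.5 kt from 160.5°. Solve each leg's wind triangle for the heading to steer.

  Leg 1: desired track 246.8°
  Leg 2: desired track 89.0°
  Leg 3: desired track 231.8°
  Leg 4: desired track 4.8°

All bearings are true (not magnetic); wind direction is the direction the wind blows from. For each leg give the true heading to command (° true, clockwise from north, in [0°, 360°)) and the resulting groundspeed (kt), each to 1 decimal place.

Leg 1: desired track 246.8°; wind correction -9.7° → command heading 237.1°, groundspeed 193.5 kt
Leg 2: desired track 89.0°; wind correction +9.2° → command heading 98.2°, groundspeed 185.3 kt
Leg 3: desired track 231.8°; wind correction -9.2° → command heading 222.6°, groundspeed 185.2 kt
Leg 4: desired track 4.8°; wind correction +4.0° → command heading 8.8°, groundspeed 228.6 kt

Leg 1: heading=237.1°, groundspeed=193.5 kt
Leg 2: heading=98.2°, groundspeed=185.3 kt
Leg 3: heading=222.6°, groundspeed=185.2 kt
Leg 4: heading=8.8°, groundspeed=228.6 kt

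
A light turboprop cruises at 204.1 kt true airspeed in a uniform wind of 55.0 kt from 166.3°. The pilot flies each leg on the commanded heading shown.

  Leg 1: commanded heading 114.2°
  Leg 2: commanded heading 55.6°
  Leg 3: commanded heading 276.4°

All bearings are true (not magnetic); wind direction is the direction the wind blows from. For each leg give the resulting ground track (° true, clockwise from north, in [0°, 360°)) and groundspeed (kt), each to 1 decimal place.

Leg 1: heading 114.2°; drift -14.3° → track 99.9°, groundspeed 175.8 kt
Leg 2: heading 55.6°; drift -13.0° → track 42.6°, groundspeed 229.4 kt
Leg 3: heading 276.4°; drift +13.0° → track 289.4°, groundspeed 228.9 kt

Leg 1: track=99.9°, groundspeed=175.8 kt
Leg 2: track=42.6°, groundspeed=229.4 kt
Leg 3: track=289.4°, groundspeed=228.9 kt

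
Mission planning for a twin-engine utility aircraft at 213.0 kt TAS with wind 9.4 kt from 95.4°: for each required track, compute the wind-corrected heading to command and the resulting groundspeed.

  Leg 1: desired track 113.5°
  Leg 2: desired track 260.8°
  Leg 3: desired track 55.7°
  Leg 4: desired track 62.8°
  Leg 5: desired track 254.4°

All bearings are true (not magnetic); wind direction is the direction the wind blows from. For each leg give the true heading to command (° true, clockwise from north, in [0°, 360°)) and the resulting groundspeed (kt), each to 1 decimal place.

Leg 1: desired track 113.5°; wind correction -0.8° → command heading 112.7°, groundspeed 204.0 kt
Leg 2: desired track 260.8°; wind correction -0.6° → command heading 260.2°, groundspeed 222.1 kt
Leg 3: desired track 55.7°; wind correction +1.6° → command heading 57.3°, groundspeed 205.7 kt
Leg 4: desired track 62.8°; wind correction +1.4° → command heading 64.2°, groundspeed 205.0 kt
Leg 5: desired track 254.4°; wind correction -0.9° → command heading 253.5°, groundspeed 221.7 kt

Leg 1: heading=112.7°, groundspeed=204.0 kt
Leg 2: heading=260.2°, groundspeed=222.1 kt
Leg 3: heading=57.3°, groundspeed=205.7 kt
Leg 4: heading=64.2°, groundspeed=205.0 kt
Leg 5: heading=253.5°, groundspeed=221.7 kt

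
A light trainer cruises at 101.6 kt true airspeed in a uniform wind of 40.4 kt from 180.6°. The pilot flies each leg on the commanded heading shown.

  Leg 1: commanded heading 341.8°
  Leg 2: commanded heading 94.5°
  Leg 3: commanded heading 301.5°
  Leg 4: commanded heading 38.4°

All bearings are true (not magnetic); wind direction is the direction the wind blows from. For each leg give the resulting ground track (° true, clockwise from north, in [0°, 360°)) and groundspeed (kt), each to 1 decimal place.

Leg 1: track=347.1°, groundspeed=140.4 kt
Leg 2: track=72.3°, groundspeed=106.8 kt
Leg 3: track=317.3°, groundspeed=127.2 kt
Leg 4: track=27.9°, groundspeed=135.8 kt

Leg 1: heading 341.8°; drift +5.3° → track 347.1°, groundspeed 140.4 kt
Leg 2: heading 94.5°; drift -22.2° → track 72.3°, groundspeed 106.8 kt
Leg 3: heading 301.5°; drift +15.8° → track 317.3°, groundspeed 127.2 kt
Leg 4: heading 38.4°; drift -10.5° → track 27.9°, groundspeed 135.8 kt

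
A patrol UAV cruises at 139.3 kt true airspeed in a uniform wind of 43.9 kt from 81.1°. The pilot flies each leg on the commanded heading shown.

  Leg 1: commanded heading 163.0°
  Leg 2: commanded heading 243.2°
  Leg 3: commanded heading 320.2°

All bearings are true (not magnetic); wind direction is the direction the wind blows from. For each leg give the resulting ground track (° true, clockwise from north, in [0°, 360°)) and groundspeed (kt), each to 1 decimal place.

Leg 1: heading 163.0°; drift +18.1° → track 181.1°, groundspeed 140.0 kt
Leg 2: heading 243.2°; drift +4.3° → track 247.5°, groundspeed 181.6 kt
Leg 3: heading 320.2°; drift -13.1° → track 307.1°, groundspeed 166.2 kt

Leg 1: track=181.1°, groundspeed=140.0 kt
Leg 2: track=247.5°, groundspeed=181.6 kt
Leg 3: track=307.1°, groundspeed=166.2 kt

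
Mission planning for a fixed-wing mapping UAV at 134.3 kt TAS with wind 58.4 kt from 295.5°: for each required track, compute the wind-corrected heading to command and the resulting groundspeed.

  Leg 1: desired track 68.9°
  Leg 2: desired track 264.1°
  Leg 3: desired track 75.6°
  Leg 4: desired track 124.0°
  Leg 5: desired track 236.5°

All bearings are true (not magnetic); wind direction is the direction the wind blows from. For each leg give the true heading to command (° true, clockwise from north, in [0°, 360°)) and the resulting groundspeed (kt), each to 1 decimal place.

Leg 1: desired track 68.9°; wind correction -18.4° → command heading 50.5°, groundspeed 167.5 kt
Leg 2: desired track 264.1°; wind correction +13.1° → command heading 277.2°, groundspeed 81.0 kt
Leg 3: desired track 75.6°; wind correction -16.2° → command heading 59.4°, groundspeed 173.8 kt
Leg 4: desired track 124.0°; wind correction +3.7° → command heading 127.7°, groundspeed 191.8 kt
Leg 5: desired track 236.5°; wind correction +21.9° → command heading 258.4°, groundspeed 94.5 kt

Leg 1: heading=50.5°, groundspeed=167.5 kt
Leg 2: heading=277.2°, groundspeed=81.0 kt
Leg 3: heading=59.4°, groundspeed=173.8 kt
Leg 4: heading=127.7°, groundspeed=191.8 kt
Leg 5: heading=258.4°, groundspeed=94.5 kt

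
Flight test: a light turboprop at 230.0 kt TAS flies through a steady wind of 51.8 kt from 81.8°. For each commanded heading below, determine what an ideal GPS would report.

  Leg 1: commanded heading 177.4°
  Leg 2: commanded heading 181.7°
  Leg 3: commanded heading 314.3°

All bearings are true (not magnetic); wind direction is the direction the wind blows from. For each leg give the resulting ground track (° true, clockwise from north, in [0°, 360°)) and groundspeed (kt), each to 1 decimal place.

Leg 1: heading 177.4°; drift +12.4° → track 189.8°, groundspeed 240.6 kt
Leg 2: heading 181.7°; drift +12.1° → track 193.8°, groundspeed 244.3 kt
Leg 3: heading 314.3°; drift -8.9° → track 305.4°, groundspeed 264.7 kt

Leg 1: track=189.8°, groundspeed=240.6 kt
Leg 2: track=193.8°, groundspeed=244.3 kt
Leg 3: track=305.4°, groundspeed=264.7 kt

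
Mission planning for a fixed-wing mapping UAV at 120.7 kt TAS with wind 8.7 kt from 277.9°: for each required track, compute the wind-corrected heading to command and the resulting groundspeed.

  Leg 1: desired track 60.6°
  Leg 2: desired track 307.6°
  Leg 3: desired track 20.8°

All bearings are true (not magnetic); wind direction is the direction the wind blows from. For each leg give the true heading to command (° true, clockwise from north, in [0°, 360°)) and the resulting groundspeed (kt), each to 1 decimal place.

Leg 1: heading=58.1°, groundspeed=127.5 kt
Leg 2: heading=305.6°, groundspeed=113.1 kt
Leg 3: heading=16.8°, groundspeed=122.3 kt

Leg 1: desired track 60.6°; wind correction -2.5° → command heading 58.1°, groundspeed 127.5 kt
Leg 2: desired track 307.6°; wind correction -2.0° → command heading 305.6°, groundspeed 113.1 kt
Leg 3: desired track 20.8°; wind correction -4.0° → command heading 16.8°, groundspeed 122.3 kt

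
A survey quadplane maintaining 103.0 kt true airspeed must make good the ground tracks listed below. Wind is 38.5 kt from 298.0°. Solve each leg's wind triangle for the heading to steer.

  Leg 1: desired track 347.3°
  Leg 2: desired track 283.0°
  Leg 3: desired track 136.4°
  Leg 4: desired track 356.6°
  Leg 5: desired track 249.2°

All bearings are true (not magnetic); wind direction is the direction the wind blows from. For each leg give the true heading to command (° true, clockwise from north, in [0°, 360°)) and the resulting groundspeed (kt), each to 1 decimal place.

Leg 1: heading=330.8°, groundspeed=73.7 kt
Leg 2: heading=288.6°, groundspeed=65.3 kt
Leg 3: heading=143.2°, groundspeed=138.8 kt
Leg 4: heading=338.0°, groundspeed=77.6 kt
Leg 5: heading=265.5°, groundspeed=73.5 kt

Leg 1: desired track 347.3°; wind correction -16.5° → command heading 330.8°, groundspeed 73.7 kt
Leg 2: desired track 283.0°; wind correction +5.6° → command heading 288.6°, groundspeed 65.3 kt
Leg 3: desired track 136.4°; wind correction +6.8° → command heading 143.2°, groundspeed 138.8 kt
Leg 4: desired track 356.6°; wind correction -18.6° → command heading 338.0°, groundspeed 77.6 kt
Leg 5: desired track 249.2°; wind correction +16.3° → command heading 265.5°, groundspeed 73.5 kt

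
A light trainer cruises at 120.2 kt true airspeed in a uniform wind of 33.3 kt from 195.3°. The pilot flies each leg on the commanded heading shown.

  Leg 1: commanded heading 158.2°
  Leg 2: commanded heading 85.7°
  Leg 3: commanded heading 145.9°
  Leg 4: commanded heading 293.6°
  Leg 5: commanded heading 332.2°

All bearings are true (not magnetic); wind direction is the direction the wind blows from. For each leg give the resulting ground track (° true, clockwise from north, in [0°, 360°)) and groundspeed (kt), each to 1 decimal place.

Leg 1: track=146.1°, groundspeed=95.8 kt
Leg 2: track=72.3°, groundspeed=135.1 kt
Leg 3: track=131.5°, groundspeed=101.7 kt
Leg 4: track=308.4°, groundspeed=129.3 kt
Leg 5: track=341.1°, groundspeed=146.3 kt

Leg 1: heading 158.2°; drift -12.1° → track 146.1°, groundspeed 95.8 kt
Leg 2: heading 85.7°; drift -13.4° → track 72.3°, groundspeed 135.1 kt
Leg 3: heading 145.9°; drift -14.4° → track 131.5°, groundspeed 101.7 kt
Leg 4: heading 293.6°; drift +14.8° → track 308.4°, groundspeed 129.3 kt
Leg 5: heading 332.2°; drift +8.9° → track 341.1°, groundspeed 146.3 kt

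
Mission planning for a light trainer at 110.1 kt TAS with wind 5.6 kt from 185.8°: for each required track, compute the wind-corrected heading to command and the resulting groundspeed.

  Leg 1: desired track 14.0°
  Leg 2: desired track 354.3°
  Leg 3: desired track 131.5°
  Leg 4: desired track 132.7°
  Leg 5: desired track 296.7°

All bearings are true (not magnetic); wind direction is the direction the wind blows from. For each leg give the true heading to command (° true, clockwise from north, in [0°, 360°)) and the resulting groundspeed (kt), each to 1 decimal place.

Leg 1: heading=14.4°, groundspeed=115.6 kt
Leg 2: heading=353.7°, groundspeed=115.6 kt
Leg 3: heading=133.9°, groundspeed=106.7 kt
Leg 4: heading=135.0°, groundspeed=106.6 kt
Leg 5: heading=294.0°, groundspeed=112.0 kt

Leg 1: desired track 14.0°; wind correction +0.4° → command heading 14.4°, groundspeed 115.6 kt
Leg 2: desired track 354.3°; wind correction -0.6° → command heading 353.7°, groundspeed 115.6 kt
Leg 3: desired track 131.5°; wind correction +2.4° → command heading 133.9°, groundspeed 106.7 kt
Leg 4: desired track 132.7°; wind correction +2.3° → command heading 135.0°, groundspeed 106.6 kt
Leg 5: desired track 296.7°; wind correction -2.7° → command heading 294.0°, groundspeed 112.0 kt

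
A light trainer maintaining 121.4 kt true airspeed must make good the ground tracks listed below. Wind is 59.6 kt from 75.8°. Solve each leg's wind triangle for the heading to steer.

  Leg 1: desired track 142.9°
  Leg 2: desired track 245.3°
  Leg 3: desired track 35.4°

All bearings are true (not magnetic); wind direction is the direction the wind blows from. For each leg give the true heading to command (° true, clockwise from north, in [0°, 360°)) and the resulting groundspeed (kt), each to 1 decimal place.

Leg 1: desired track 142.9°; wind correction -26.9° → command heading 116.0°, groundspeed 85.1 kt
Leg 2: desired track 245.3°; wind correction -5.1° → command heading 240.2°, groundspeed 179.5 kt
Leg 3: desired track 35.4°; wind correction +18.6° → command heading 54.0°, groundspeed 69.7 kt

Leg 1: heading=116.0°, groundspeed=85.1 kt
Leg 2: heading=240.2°, groundspeed=179.5 kt
Leg 3: heading=54.0°, groundspeed=69.7 kt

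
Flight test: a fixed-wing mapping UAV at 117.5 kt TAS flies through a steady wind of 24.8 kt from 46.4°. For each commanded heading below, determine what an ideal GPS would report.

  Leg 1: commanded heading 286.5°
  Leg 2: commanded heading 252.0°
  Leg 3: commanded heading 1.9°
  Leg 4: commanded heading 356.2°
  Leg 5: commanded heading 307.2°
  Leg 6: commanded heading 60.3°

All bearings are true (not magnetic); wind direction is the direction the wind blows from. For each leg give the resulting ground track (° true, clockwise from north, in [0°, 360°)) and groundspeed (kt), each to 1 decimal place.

Leg 1: track=277.1°, groundspeed=131.6 kt
Leg 2: track=247.6°, groundspeed=140.3 kt
Leg 3: track=352.0°, groundspeed=101.3 kt
Leg 4: track=345.6°, groundspeed=103.4 kt
Leg 5: track=295.8°, groundspeed=123.9 kt
Leg 6: track=63.9°, groundspeed=93.6 kt

Leg 1: heading 286.5°; drift -9.4° → track 277.1°, groundspeed 131.6 kt
Leg 2: heading 252.0°; drift -4.4° → track 247.6°, groundspeed 140.3 kt
Leg 3: heading 1.9°; drift -9.9° → track 352.0°, groundspeed 101.3 kt
Leg 4: heading 356.2°; drift -10.6° → track 345.6°, groundspeed 103.4 kt
Leg 5: heading 307.2°; drift -11.4° → track 295.8°, groundspeed 123.9 kt
Leg 6: heading 60.3°; drift +3.6° → track 63.9°, groundspeed 93.6 kt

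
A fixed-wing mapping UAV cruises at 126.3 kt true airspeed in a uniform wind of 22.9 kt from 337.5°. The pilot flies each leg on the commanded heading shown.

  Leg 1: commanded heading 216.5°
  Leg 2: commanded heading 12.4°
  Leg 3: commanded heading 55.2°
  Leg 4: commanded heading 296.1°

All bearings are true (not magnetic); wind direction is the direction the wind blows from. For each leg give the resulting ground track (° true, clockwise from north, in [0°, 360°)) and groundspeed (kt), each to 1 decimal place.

Leg 1: track=208.4°, groundspeed=139.5 kt
Leg 2: track=19.3°, groundspeed=108.3 kt
Leg 3: track=65.6°, groundspeed=123.5 kt
Leg 4: track=288.2°, groundspeed=110.2 kt

Leg 1: heading 216.5°; drift -8.1° → track 208.4°, groundspeed 139.5 kt
Leg 2: heading 12.4°; drift +6.9° → track 19.3°, groundspeed 108.3 kt
Leg 3: heading 55.2°; drift +10.4° → track 65.6°, groundspeed 123.5 kt
Leg 4: heading 296.1°; drift -7.9° → track 288.2°, groundspeed 110.2 kt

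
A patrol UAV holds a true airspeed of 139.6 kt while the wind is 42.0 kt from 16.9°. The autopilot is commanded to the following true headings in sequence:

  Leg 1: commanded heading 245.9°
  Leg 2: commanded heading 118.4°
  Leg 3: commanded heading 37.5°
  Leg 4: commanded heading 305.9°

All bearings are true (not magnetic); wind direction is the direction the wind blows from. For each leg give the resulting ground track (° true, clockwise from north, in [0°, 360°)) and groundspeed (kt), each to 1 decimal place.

Leg 1: heading 245.9°; drift -10.7° → track 235.2°, groundspeed 170.1 kt
Leg 2: heading 118.4°; drift +15.5° → track 133.9°, groundspeed 153.6 kt
Leg 3: heading 37.5°; drift +8.4° → track 45.9°, groundspeed 101.4 kt
Leg 4: heading 305.9°; drift -17.5° → track 288.4°, groundspeed 132.0 kt

Leg 1: track=235.2°, groundspeed=170.1 kt
Leg 2: track=133.9°, groundspeed=153.6 kt
Leg 3: track=45.9°, groundspeed=101.4 kt
Leg 4: track=288.4°, groundspeed=132.0 kt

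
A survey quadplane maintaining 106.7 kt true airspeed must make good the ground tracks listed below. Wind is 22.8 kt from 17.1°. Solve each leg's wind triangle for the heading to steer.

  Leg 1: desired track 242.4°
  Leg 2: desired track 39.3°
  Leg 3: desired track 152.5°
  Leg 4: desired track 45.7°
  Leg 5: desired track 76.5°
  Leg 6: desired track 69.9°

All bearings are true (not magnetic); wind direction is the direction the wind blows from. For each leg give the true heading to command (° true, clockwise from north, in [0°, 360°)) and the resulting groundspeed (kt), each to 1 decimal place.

Leg 1: desired track 242.4°; wind correction +8.7° → command heading 251.1°, groundspeed 121.5 kt
Leg 2: desired track 39.3°; wind correction -4.6° → command heading 34.7°, groundspeed 85.2 kt
Leg 3: desired track 152.5°; wind correction -8.6° → command heading 143.9°, groundspeed 121.7 kt
Leg 4: desired track 45.7°; wind correction -5.9° → command heading 39.8°, groundspeed 86.1 kt
Leg 5: desired track 76.5°; wind correction -10.6° → command heading 65.9°, groundspeed 93.3 kt
Leg 6: desired track 69.9°; wind correction -9.8° → command heading 60.1°, groundspeed 91.4 kt

Leg 1: heading=251.1°, groundspeed=121.5 kt
Leg 2: heading=34.7°, groundspeed=85.2 kt
Leg 3: heading=143.9°, groundspeed=121.7 kt
Leg 4: heading=39.8°, groundspeed=86.1 kt
Leg 5: heading=65.9°, groundspeed=93.3 kt
Leg 6: heading=60.1°, groundspeed=91.4 kt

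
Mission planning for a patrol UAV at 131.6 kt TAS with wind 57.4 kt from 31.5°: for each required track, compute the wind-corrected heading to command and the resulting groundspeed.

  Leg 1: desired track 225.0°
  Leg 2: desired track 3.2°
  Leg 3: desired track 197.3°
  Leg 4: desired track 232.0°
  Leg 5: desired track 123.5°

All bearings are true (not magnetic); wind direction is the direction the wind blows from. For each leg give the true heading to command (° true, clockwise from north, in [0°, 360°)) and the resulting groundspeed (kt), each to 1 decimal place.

Leg 1: heading=230.8°, groundspeed=186.7 kt
Leg 2: heading=15.1°, groundspeed=78.2 kt
Leg 3: heading=191.2°, groundspeed=186.5 kt
Leg 4: heading=240.8°, groundspeed=183.8 kt
Leg 5: heading=97.7°, groundspeed=120.4 kt

Leg 1: desired track 225.0°; wind correction +5.8° → command heading 230.8°, groundspeed 186.7 kt
Leg 2: desired track 3.2°; wind correction +11.9° → command heading 15.1°, groundspeed 78.2 kt
Leg 3: desired track 197.3°; wind correction -6.1° → command heading 191.2°, groundspeed 186.5 kt
Leg 4: desired track 232.0°; wind correction +8.8° → command heading 240.8°, groundspeed 183.8 kt
Leg 5: desired track 123.5°; wind correction -25.8° → command heading 97.7°, groundspeed 120.4 kt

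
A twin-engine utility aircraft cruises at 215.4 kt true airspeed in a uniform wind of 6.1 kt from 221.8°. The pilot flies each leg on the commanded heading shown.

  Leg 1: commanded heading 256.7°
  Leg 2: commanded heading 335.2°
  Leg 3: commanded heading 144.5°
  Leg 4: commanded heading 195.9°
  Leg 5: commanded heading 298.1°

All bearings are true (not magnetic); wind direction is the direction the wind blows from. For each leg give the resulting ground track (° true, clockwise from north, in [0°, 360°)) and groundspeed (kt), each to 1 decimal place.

Leg 1: heading 256.7°; drift +1.0° → track 257.7°, groundspeed 210.4 kt
Leg 2: heading 335.2°; drift +1.5° → track 336.7°, groundspeed 217.9 kt
Leg 3: heading 144.5°; drift -1.6° → track 142.9°, groundspeed 214.1 kt
Leg 4: heading 195.9°; drift -0.7° → track 195.2°, groundspeed 209.9 kt
Leg 5: heading 298.1°; drift +1.6° → track 299.7°, groundspeed 214.0 kt

Leg 1: track=257.7°, groundspeed=210.4 kt
Leg 2: track=336.7°, groundspeed=217.9 kt
Leg 3: track=142.9°, groundspeed=214.1 kt
Leg 4: track=195.2°, groundspeed=209.9 kt
Leg 5: track=299.7°, groundspeed=214.0 kt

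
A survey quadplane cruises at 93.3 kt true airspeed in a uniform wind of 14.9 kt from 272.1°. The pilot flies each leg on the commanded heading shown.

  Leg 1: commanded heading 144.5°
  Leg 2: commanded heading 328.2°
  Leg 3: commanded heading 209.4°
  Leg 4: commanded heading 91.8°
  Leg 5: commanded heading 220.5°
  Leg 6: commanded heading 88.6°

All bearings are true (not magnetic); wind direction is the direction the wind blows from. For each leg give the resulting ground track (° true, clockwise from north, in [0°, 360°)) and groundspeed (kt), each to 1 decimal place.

Leg 1: track=137.9°, groundspeed=103.1 kt
Leg 2: track=336.5°, groundspeed=85.9 kt
Leg 3: track=200.7°, groundspeed=87.5 kt
Leg 4: track=91.8°, groundspeed=108.2 kt
Leg 5: track=212.6°, groundspeed=84.9 kt
Leg 6: track=89.1°, groundspeed=108.2 kt

Leg 1: heading 144.5°; drift -6.6° → track 137.9°, groundspeed 103.1 kt
Leg 2: heading 328.2°; drift +8.3° → track 336.5°, groundspeed 85.9 kt
Leg 3: heading 209.4°; drift -8.7° → track 200.7°, groundspeed 87.5 kt
Leg 4: heading 91.8°; drift +0.0° → track 91.8°, groundspeed 108.2 kt
Leg 5: heading 220.5°; drift -7.9° → track 212.6°, groundspeed 84.9 kt
Leg 6: heading 88.6°; drift +0.5° → track 89.1°, groundspeed 108.2 kt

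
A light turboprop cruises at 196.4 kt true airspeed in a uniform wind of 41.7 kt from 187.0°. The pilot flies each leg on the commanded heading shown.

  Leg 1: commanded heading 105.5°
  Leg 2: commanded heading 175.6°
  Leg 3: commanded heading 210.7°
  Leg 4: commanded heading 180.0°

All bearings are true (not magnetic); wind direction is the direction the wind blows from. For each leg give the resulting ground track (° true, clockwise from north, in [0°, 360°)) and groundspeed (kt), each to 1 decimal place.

Leg 1: track=93.3°, groundspeed=194.7 kt
Leg 2: track=172.6°, groundspeed=155.7 kt
Leg 3: track=216.7°, groundspeed=159.1 kt
Leg 4: track=178.1°, groundspeed=155.1 kt

Leg 1: heading 105.5°; drift -12.2° → track 93.3°, groundspeed 194.7 kt
Leg 2: heading 175.6°; drift -3.0° → track 172.6°, groundspeed 155.7 kt
Leg 3: heading 210.7°; drift +6.0° → track 216.7°, groundspeed 159.1 kt
Leg 4: heading 180.0°; drift -1.9° → track 178.1°, groundspeed 155.1 kt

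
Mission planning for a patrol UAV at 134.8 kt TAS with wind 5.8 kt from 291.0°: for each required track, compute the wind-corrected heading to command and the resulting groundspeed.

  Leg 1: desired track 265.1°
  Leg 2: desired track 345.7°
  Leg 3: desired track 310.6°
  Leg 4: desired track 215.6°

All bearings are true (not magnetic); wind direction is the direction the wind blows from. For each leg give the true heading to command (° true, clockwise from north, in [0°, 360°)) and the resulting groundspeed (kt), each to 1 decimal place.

Leg 1: heading=266.2°, groundspeed=129.6 kt
Leg 2: heading=343.7°, groundspeed=131.4 kt
Leg 3: heading=309.8°, groundspeed=129.3 kt
Leg 4: heading=218.0°, groundspeed=133.2 kt

Leg 1: desired track 265.1°; wind correction +1.1° → command heading 266.2°, groundspeed 129.6 kt
Leg 2: desired track 345.7°; wind correction -2.0° → command heading 343.7°, groundspeed 131.4 kt
Leg 3: desired track 310.6°; wind correction -0.8° → command heading 309.8°, groundspeed 129.3 kt
Leg 4: desired track 215.6°; wind correction +2.4° → command heading 218.0°, groundspeed 133.2 kt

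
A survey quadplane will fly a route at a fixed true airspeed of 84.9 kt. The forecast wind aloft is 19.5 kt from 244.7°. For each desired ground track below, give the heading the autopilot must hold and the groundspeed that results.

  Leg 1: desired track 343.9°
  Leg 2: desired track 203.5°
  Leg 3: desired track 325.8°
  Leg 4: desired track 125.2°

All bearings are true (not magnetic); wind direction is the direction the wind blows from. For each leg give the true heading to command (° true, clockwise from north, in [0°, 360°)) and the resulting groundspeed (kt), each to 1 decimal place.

Leg 1: desired track 343.9°; wind correction -13.1° → command heading 330.8°, groundspeed 85.8 kt
Leg 2: desired track 203.5°; wind correction +8.7° → command heading 212.2°, groundspeed 69.3 kt
Leg 3: desired track 325.8°; wind correction -13.1° → command heading 312.7°, groundspeed 79.7 kt
Leg 4: desired track 125.2°; wind correction +11.5° → command heading 136.7°, groundspeed 92.8 kt

Leg 1: heading=330.8°, groundspeed=85.8 kt
Leg 2: heading=212.2°, groundspeed=69.3 kt
Leg 3: heading=312.7°, groundspeed=79.7 kt
Leg 4: heading=136.7°, groundspeed=92.8 kt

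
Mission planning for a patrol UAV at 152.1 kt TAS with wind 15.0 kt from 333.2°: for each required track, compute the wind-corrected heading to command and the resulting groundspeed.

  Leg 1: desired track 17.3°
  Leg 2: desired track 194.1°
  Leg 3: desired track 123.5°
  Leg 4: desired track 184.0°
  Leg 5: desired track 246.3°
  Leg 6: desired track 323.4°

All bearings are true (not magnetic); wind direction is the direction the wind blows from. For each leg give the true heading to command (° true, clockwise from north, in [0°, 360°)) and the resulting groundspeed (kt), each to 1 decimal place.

Leg 1: heading=13.4°, groundspeed=141.0 kt
Leg 2: heading=197.8°, groundspeed=163.1 kt
Leg 3: heading=120.7°, groundspeed=164.9 kt
Leg 4: heading=186.9°, groundspeed=164.8 kt
Leg 5: heading=252.0°, groundspeed=150.5 kt
Leg 6: heading=324.4°, groundspeed=137.3 kt

Leg 1: desired track 17.3°; wind correction -3.9° → command heading 13.4°, groundspeed 141.0 kt
Leg 2: desired track 194.1°; wind correction +3.7° → command heading 197.8°, groundspeed 163.1 kt
Leg 3: desired track 123.5°; wind correction -2.8° → command heading 120.7°, groundspeed 164.9 kt
Leg 4: desired track 184.0°; wind correction +2.9° → command heading 186.9°, groundspeed 164.8 kt
Leg 5: desired track 246.3°; wind correction +5.7° → command heading 252.0°, groundspeed 150.5 kt
Leg 6: desired track 323.4°; wind correction +1.0° → command heading 324.4°, groundspeed 137.3 kt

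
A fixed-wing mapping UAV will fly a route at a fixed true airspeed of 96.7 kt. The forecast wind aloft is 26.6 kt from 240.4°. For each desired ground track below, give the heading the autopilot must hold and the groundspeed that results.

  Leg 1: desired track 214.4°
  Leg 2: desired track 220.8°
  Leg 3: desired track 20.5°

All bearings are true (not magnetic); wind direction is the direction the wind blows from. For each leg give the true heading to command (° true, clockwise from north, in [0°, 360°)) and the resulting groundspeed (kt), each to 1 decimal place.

Leg 1: desired track 214.4°; wind correction +6.9° → command heading 221.3°, groundspeed 72.1 kt
Leg 2: desired track 220.8°; wind correction +5.3° → command heading 226.1°, groundspeed 71.2 kt
Leg 3: desired track 20.5°; wind correction -10.2° → command heading 10.3°, groundspeed 115.6 kt

Leg 1: heading=221.3°, groundspeed=72.1 kt
Leg 2: heading=226.1°, groundspeed=71.2 kt
Leg 3: heading=10.3°, groundspeed=115.6 kt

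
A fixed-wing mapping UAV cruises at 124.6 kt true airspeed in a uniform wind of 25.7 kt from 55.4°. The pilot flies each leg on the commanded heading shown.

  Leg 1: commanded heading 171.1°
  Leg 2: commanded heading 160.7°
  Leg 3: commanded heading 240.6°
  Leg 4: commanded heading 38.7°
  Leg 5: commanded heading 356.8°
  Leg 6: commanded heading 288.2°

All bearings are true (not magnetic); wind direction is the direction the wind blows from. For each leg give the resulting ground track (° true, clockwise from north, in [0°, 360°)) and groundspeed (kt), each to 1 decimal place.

Leg 1: track=180.8°, groundspeed=137.7 kt
Leg 2: track=171.4°, groundspeed=133.7 kt
Leg 3: track=239.7°, groundspeed=150.2 kt
Leg 4: track=34.5°, groundspeed=100.3 kt
Leg 5: track=345.6°, groundspeed=113.4 kt
Leg 6: track=279.9°, groundspeed=141.6 kt

Leg 1: heading 171.1°; drift +9.7° → track 180.8°, groundspeed 137.7 kt
Leg 2: heading 160.7°; drift +10.7° → track 171.4°, groundspeed 133.7 kt
Leg 3: heading 240.6°; drift -0.9° → track 239.7°, groundspeed 150.2 kt
Leg 4: heading 38.7°; drift -4.2° → track 34.5°, groundspeed 100.3 kt
Leg 5: heading 356.8°; drift -11.2° → track 345.6°, groundspeed 113.4 kt
Leg 6: heading 288.2°; drift -8.3° → track 279.9°, groundspeed 141.6 kt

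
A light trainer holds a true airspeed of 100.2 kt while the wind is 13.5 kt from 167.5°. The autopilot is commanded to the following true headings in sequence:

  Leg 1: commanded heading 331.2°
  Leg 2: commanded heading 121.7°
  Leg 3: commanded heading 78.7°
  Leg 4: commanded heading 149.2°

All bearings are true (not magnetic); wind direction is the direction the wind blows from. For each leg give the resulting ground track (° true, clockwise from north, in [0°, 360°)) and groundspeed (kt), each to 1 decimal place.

Leg 1: track=333.1°, groundspeed=113.2 kt
Leg 2: track=115.6°, groundspeed=91.3 kt
Leg 3: track=71.0°, groundspeed=100.8 kt
Leg 4: track=146.4°, groundspeed=87.5 kt

Leg 1: heading 331.2°; drift +1.9° → track 333.1°, groundspeed 113.2 kt
Leg 2: heading 121.7°; drift -6.1° → track 115.6°, groundspeed 91.3 kt
Leg 3: heading 78.7°; drift -7.7° → track 71.0°, groundspeed 100.8 kt
Leg 4: heading 149.2°; drift -2.8° → track 146.4°, groundspeed 87.5 kt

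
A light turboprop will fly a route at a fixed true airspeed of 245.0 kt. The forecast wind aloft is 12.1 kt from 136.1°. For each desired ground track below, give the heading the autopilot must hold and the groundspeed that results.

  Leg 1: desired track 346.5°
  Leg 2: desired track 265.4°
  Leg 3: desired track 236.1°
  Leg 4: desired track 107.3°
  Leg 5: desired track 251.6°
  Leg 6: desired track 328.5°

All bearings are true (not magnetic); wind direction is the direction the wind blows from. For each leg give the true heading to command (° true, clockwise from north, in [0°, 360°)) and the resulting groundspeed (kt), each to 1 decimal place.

Leg 1: desired track 346.5°; wind correction +1.4° → command heading 347.9°, groundspeed 255.4 kt
Leg 2: desired track 265.4°; wind correction -2.2° → command heading 263.2°, groundspeed 252.5 kt
Leg 3: desired track 236.1°; wind correction -2.8° → command heading 233.3°, groundspeed 246.8 kt
Leg 4: desired track 107.3°; wind correction +1.4° → command heading 108.7°, groundspeed 234.3 kt
Leg 5: desired track 251.6°; wind correction -2.6° → command heading 249.0°, groundspeed 250.0 kt
Leg 6: desired track 328.5°; wind correction +0.6° → command heading 329.1°, groundspeed 256.8 kt

Leg 1: heading=347.9°, groundspeed=255.4 kt
Leg 2: heading=263.2°, groundspeed=252.5 kt
Leg 3: heading=233.3°, groundspeed=246.8 kt
Leg 4: heading=108.7°, groundspeed=234.3 kt
Leg 5: heading=249.0°, groundspeed=250.0 kt
Leg 6: heading=329.1°, groundspeed=256.8 kt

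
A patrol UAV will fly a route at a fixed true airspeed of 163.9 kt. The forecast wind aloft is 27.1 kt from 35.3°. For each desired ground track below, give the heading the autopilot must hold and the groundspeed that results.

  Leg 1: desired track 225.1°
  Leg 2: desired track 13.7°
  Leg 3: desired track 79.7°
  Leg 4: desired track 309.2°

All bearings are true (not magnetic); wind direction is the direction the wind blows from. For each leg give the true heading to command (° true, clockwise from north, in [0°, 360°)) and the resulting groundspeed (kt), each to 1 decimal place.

Leg 1: heading=226.7°, groundspeed=190.5 kt
Leg 2: heading=17.2°, groundspeed=138.4 kt
Leg 3: heading=73.1°, groundspeed=143.4 kt
Leg 4: heading=318.7°, groundspeed=159.8 kt

Leg 1: desired track 225.1°; wind correction +1.6° → command heading 226.7°, groundspeed 190.5 kt
Leg 2: desired track 13.7°; wind correction +3.5° → command heading 17.2°, groundspeed 138.4 kt
Leg 3: desired track 79.7°; wind correction -6.6° → command heading 73.1°, groundspeed 143.4 kt
Leg 4: desired track 309.2°; wind correction +9.5° → command heading 318.7°, groundspeed 159.8 kt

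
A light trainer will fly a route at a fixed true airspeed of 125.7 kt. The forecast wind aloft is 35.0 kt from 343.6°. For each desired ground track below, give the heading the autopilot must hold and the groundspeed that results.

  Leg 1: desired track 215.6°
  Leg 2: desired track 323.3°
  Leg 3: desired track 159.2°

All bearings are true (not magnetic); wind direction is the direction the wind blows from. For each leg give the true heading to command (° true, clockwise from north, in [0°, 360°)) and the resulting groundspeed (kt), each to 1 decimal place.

Leg 1: heading=228.3°, groundspeed=144.2 kt
Leg 2: heading=328.8°, groundspeed=92.3 kt
Leg 3: heading=158.0°, groundspeed=160.6 kt

Leg 1: desired track 215.6°; wind correction +12.7° → command heading 228.3°, groundspeed 144.2 kt
Leg 2: desired track 323.3°; wind correction +5.5° → command heading 328.8°, groundspeed 92.3 kt
Leg 3: desired track 159.2°; wind correction -1.2° → command heading 158.0°, groundspeed 160.6 kt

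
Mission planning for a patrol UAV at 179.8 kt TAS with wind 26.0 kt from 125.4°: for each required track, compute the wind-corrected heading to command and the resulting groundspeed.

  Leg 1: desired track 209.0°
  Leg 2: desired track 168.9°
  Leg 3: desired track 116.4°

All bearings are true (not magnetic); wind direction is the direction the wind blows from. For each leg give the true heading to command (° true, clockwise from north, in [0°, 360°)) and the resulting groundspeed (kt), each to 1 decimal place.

Leg 1: desired track 209.0°; wind correction -8.3° → command heading 200.7°, groundspeed 175.0 kt
Leg 2: desired track 168.9°; wind correction -5.7° → command heading 163.2°, groundspeed 160.0 kt
Leg 3: desired track 116.4°; wind correction +1.3° → command heading 117.7°, groundspeed 154.1 kt

Leg 1: heading=200.7°, groundspeed=175.0 kt
Leg 2: heading=163.2°, groundspeed=160.0 kt
Leg 3: heading=117.7°, groundspeed=154.1 kt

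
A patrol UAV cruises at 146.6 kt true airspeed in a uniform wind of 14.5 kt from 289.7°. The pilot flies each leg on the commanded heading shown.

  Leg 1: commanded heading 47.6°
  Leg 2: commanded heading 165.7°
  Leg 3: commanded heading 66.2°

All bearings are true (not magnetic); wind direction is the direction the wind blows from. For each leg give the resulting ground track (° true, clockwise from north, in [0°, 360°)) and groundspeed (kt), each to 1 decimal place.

Leg 1: track=52.4°, groundspeed=153.9 kt
Leg 2: track=161.3°, groundspeed=155.2 kt
Leg 3: track=69.8°, groundspeed=157.4 kt

Leg 1: heading 47.6°; drift +4.8° → track 52.4°, groundspeed 153.9 kt
Leg 2: heading 165.7°; drift -4.4° → track 161.3°, groundspeed 155.2 kt
Leg 3: heading 66.2°; drift +3.6° → track 69.8°, groundspeed 157.4 kt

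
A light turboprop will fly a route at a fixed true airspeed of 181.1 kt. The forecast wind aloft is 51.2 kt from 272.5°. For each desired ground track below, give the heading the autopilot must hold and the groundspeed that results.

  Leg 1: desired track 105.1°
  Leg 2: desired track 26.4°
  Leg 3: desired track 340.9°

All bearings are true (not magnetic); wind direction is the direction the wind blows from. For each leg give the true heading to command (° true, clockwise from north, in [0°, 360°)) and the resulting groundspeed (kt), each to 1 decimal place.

Leg 1: heading=108.6°, groundspeed=230.7 kt
Leg 2: heading=11.4°, groundspeed=195.7 kt
Leg 3: heading=325.7°, groundspeed=155.9 kt

Leg 1: desired track 105.1°; wind correction +3.5° → command heading 108.6°, groundspeed 230.7 kt
Leg 2: desired track 26.4°; wind correction -15.0° → command heading 11.4°, groundspeed 195.7 kt
Leg 3: desired track 340.9°; wind correction -15.2° → command heading 325.7°, groundspeed 155.9 kt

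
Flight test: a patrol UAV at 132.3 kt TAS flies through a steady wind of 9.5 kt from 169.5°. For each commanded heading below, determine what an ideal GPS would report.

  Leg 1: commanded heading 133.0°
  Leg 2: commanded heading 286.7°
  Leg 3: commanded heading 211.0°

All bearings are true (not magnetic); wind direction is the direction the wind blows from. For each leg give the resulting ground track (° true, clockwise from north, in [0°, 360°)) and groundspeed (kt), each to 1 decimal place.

Leg 1: heading 133.0°; drift -2.6° → track 130.4°, groundspeed 124.8 kt
Leg 2: heading 286.7°; drift +3.5° → track 290.2°, groundspeed 136.9 kt
Leg 3: heading 211.0°; drift +2.9° → track 213.9°, groundspeed 125.3 kt

Leg 1: track=130.4°, groundspeed=124.8 kt
Leg 2: track=290.2°, groundspeed=136.9 kt
Leg 3: track=213.9°, groundspeed=125.3 kt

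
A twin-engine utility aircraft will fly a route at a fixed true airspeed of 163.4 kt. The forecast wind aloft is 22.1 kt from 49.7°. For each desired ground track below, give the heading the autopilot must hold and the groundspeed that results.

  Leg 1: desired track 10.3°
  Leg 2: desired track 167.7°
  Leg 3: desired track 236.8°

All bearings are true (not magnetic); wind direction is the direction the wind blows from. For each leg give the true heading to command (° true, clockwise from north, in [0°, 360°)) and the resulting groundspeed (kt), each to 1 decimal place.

Leg 1: heading=15.2°, groundspeed=145.7 kt
Leg 2: heading=160.8°, groundspeed=172.6 kt
Leg 3: heading=237.8°, groundspeed=185.3 kt

Leg 1: desired track 10.3°; wind correction +4.9° → command heading 15.2°, groundspeed 145.7 kt
Leg 2: desired track 167.7°; wind correction -6.9° → command heading 160.8°, groundspeed 172.6 kt
Leg 3: desired track 236.8°; wind correction +1.0° → command heading 237.8°, groundspeed 185.3 kt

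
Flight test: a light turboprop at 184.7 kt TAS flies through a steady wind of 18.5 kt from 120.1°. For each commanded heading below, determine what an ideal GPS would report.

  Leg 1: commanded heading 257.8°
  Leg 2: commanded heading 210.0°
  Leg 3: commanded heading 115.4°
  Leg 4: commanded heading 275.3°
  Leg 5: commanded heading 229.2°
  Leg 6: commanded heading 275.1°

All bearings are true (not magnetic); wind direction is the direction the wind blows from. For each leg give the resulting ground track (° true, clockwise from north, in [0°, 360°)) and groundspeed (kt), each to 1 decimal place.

Leg 1: heading 257.8°; drift +3.6° → track 261.4°, groundspeed 198.8 kt
Leg 2: heading 210.0°; drift +5.7° → track 215.7°, groundspeed 185.6 kt
Leg 3: heading 115.4°; drift -0.5° → track 114.9°, groundspeed 166.3 kt
Leg 4: heading 275.3°; drift +2.2° → track 277.5°, groundspeed 201.6 kt
Leg 5: heading 229.2°; drift +5.2° → track 234.4°, groundspeed 191.6 kt
Leg 6: heading 275.1°; drift +2.2° → track 277.3°, groundspeed 201.6 kt

Leg 1: track=261.4°, groundspeed=198.8 kt
Leg 2: track=215.7°, groundspeed=185.6 kt
Leg 3: track=114.9°, groundspeed=166.3 kt
Leg 4: track=277.5°, groundspeed=201.6 kt
Leg 5: track=234.4°, groundspeed=191.6 kt
Leg 6: track=277.3°, groundspeed=201.6 kt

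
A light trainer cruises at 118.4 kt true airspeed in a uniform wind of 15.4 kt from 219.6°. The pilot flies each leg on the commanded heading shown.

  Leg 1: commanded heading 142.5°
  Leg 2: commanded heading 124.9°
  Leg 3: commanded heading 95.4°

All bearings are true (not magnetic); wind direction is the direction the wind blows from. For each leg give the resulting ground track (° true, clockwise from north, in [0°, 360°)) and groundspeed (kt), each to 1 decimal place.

Leg 1: heading 142.5°; drift -7.4° → track 135.1°, groundspeed 115.9 kt
Leg 2: heading 124.9°; drift -7.3° → track 117.6°, groundspeed 120.6 kt
Leg 3: heading 95.4°; drift -5.7° → track 89.7°, groundspeed 127.7 kt

Leg 1: track=135.1°, groundspeed=115.9 kt
Leg 2: track=117.6°, groundspeed=120.6 kt
Leg 3: track=89.7°, groundspeed=127.7 kt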